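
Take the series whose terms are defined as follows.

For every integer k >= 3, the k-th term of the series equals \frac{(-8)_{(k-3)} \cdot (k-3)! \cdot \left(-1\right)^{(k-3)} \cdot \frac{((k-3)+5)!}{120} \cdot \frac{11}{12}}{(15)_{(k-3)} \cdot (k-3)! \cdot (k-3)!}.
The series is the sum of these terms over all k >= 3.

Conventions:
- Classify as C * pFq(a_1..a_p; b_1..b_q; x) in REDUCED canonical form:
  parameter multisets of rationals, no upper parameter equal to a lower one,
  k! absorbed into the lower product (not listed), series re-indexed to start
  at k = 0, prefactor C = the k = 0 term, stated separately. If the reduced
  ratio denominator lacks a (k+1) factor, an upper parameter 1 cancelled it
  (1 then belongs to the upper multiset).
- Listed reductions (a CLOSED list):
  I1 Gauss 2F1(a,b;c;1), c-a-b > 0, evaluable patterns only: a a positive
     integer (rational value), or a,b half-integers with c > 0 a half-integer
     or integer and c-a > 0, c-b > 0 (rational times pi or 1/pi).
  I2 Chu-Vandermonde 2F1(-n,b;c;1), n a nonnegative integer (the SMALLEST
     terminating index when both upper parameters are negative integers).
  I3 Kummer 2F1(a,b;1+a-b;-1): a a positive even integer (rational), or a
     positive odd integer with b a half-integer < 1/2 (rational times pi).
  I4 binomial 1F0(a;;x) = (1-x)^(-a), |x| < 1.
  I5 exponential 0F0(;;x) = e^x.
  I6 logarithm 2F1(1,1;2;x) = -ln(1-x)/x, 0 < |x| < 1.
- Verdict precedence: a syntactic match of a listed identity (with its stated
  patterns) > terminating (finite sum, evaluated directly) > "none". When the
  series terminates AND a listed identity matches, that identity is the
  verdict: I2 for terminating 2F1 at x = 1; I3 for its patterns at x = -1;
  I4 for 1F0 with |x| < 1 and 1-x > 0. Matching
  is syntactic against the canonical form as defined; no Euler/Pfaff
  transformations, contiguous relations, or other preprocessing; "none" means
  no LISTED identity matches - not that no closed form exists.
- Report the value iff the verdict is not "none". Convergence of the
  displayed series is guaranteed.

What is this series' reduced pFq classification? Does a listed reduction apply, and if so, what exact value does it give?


x = -1 here; the reduced form reads 2F1, upper {-8, 6}, lower {15}, C = \frac{11}{12}. Verdict: Kummer (I3) fires (x = -1; c = 15 equals 1+a-b for upper {-8, 6}: listed pattern). Value: \frac{1001}{60}.

Key observation: from the first term \frac{11}{12}: the parameter 1 appears in both the upper and lower lists and cancels.
Consecutive-term ratio: r(k) = -1 * (k-8) (k+6) / [(k+15) (k+1)] - rational in k. x = -1; t_0 = \frac{11}{12}; negate the roots.


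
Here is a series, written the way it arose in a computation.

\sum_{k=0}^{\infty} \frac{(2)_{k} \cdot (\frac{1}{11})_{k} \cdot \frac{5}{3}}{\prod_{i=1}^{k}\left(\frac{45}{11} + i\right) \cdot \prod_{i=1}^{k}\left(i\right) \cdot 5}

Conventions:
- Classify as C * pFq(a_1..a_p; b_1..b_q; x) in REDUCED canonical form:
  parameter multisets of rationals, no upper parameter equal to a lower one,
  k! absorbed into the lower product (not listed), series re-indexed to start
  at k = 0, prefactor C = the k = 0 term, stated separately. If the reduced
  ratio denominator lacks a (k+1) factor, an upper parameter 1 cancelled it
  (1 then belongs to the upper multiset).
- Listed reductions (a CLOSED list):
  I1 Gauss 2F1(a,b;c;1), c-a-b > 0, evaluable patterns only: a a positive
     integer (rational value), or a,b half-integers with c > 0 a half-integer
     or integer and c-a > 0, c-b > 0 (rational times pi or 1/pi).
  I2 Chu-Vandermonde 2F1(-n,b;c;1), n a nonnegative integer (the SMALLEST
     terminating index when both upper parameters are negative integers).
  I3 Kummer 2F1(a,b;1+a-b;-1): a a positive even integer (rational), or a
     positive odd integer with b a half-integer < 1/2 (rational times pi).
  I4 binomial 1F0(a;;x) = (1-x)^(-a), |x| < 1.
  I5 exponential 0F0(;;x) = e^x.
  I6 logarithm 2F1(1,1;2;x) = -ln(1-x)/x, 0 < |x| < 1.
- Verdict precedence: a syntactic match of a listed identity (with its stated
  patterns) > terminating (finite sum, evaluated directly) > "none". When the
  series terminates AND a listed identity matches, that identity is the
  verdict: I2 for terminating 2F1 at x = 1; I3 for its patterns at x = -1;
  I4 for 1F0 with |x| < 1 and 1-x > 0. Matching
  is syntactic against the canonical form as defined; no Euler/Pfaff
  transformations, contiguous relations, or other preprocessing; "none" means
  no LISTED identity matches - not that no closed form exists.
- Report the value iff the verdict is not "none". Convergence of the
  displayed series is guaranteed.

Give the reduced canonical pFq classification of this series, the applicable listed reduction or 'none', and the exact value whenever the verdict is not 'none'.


x = 1 here; the reduced form reads 2F1, upper {\frac{1}{11}, 2}, lower {\frac{56}{11}}, C = \frac{1}{3}. Verdict: Gauss's theorem (I1) matches (x = 1: the Gamma ratio telescopes since c-a-b = 3 > 0 and a = 2 in Z>0). Exact value: \frac{85}{242}.

First insight: x = 1 and the product of the first k integers (prefactor 1/3) is k!.
Step ratio: r(k) = 1 * (k+\frac{1}{11}) (k+2) / [(k+\frac{56}{11}) (k+1)] - rational; roots negated = parameters, x = 1, C = \frac{1}{3}.


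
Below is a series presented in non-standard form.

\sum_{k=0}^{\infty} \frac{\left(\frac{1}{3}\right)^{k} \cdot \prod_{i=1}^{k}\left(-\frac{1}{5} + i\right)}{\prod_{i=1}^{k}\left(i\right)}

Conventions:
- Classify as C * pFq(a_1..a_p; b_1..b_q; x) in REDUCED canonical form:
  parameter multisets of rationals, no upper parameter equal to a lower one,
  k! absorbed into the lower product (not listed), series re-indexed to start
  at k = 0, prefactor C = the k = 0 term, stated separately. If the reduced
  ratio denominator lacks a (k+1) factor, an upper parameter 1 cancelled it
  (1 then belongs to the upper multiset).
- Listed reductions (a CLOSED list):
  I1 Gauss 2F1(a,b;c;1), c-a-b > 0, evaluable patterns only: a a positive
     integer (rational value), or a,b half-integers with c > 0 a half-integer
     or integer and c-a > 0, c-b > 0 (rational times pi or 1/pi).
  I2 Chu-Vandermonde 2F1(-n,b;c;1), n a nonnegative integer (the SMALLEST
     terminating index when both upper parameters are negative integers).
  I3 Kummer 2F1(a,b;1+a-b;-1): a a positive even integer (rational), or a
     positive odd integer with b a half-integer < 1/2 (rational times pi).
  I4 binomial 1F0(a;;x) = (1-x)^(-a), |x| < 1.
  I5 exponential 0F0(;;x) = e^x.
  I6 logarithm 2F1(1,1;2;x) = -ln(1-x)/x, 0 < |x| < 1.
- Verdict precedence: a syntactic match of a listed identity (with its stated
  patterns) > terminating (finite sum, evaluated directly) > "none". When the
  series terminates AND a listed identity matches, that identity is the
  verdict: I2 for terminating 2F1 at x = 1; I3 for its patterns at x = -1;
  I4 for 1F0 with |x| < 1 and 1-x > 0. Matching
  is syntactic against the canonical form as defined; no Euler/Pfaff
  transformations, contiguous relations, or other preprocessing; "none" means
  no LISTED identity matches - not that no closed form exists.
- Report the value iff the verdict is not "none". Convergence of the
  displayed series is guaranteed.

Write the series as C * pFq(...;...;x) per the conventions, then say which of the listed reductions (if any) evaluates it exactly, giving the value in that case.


Canonical form: C = 1 times 1F0 with upper {\frac{4}{5}}, lower {-}, x = \frac{1}{3}. Verdict (x = \frac{1}{3}): binomial (I4) applies (the 1F0 binomial series: exponent -4/5, x = \frac{1}{3}). Its exact value is \left(\frac{2}{3}\right)^{-\frac{4}{5}}.

Key step: x = \frac{1}{3} and the product of the first k integers (C = 1) is k!.
Term ratio: r(k) = \frac{1}{3} * (k+\frac{4}{5}) / [(k+1)] ; factor over Q: parameters, x = \frac{1}{3}, and C = 1.


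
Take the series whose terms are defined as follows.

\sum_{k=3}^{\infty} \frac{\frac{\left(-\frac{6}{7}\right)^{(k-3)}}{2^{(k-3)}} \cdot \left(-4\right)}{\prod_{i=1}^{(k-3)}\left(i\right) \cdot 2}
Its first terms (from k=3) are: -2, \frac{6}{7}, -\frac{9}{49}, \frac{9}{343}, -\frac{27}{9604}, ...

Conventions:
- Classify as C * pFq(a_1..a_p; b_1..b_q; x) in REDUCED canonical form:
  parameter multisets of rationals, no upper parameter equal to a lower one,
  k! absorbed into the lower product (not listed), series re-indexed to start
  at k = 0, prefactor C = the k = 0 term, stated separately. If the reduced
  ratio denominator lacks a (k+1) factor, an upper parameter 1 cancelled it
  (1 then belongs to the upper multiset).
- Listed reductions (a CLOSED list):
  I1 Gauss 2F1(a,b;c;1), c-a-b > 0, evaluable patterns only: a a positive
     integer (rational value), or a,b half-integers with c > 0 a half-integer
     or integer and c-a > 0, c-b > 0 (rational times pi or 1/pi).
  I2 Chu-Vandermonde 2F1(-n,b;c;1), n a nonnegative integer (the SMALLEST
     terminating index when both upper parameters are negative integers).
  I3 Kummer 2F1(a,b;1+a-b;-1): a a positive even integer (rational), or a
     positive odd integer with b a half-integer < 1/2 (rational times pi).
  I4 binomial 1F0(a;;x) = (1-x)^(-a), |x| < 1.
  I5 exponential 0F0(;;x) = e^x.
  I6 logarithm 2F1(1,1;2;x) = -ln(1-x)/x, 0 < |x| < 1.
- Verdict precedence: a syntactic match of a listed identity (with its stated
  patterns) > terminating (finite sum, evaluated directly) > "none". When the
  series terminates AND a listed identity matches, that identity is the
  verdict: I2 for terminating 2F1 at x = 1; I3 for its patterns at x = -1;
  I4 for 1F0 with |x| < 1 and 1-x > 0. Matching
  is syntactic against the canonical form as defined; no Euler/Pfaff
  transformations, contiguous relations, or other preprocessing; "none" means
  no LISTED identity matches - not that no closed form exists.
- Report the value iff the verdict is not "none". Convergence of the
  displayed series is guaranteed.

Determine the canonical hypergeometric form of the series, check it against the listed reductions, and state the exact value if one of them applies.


This is -2 * 0F0(-; -; -\frac{3}{7}) in reduced canonical form. Verdict: the I5 exponential reduction fires (the 0F0 exponential series at x = -\frac{3}{7}). Hence: \left(-2\right) \cdot e^{-\frac{3}{7}}.

Key observation: from the first term -2: the two k-th powers (C = -2, x = -3/7) combine into one argument.
Ratio: r(k) = -\frac{3}{7} * 1 / [(k+1)] ; factor over Q: parameters, x = -\frac{3}{7}, and C = -2.


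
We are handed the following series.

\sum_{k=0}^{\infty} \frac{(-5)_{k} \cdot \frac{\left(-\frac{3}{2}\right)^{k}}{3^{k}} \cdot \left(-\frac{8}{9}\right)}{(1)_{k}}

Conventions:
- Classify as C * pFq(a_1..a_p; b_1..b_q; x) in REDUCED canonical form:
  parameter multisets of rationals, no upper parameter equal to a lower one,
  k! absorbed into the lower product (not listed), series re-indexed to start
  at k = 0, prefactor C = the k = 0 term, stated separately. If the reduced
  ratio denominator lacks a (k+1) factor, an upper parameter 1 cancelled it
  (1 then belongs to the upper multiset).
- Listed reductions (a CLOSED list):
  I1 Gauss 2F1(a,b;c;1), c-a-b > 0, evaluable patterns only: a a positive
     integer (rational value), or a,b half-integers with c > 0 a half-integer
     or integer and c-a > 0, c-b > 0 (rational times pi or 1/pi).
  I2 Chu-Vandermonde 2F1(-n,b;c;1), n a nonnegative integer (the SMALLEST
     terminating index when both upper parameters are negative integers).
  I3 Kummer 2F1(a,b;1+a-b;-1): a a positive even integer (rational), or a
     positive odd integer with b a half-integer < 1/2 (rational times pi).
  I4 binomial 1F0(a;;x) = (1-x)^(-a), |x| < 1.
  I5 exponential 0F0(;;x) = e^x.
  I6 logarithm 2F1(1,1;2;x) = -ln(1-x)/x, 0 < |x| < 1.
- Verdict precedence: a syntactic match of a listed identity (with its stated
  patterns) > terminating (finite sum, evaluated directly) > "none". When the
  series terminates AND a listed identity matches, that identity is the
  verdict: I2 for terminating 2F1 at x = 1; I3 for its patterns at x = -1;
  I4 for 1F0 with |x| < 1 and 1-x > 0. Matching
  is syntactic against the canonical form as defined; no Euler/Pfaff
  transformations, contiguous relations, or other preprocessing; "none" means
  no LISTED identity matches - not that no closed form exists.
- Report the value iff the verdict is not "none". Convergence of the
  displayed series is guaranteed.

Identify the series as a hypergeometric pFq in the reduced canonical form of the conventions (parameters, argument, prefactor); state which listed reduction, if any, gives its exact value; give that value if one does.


With C = -\frac{8}{9}: the canonical form is 1F0(-5; -; -\frac{1}{2}). Verdict: this is binomial (I4) (the 1F0 binomial series: exponent 5, x = -\frac{1}{2}). Sum: -\frac{27}{4}.

Key observation: t_0 being -\frac{8}{9}, (1)_k (C = -8/9) is k! itself.
Ratio: r(k) = -\frac{1}{2} * (k-5) / [(k+1)] ; factor over Q: parameters, x = -\frac{1}{2}, and C = -\frac{8}{9}.


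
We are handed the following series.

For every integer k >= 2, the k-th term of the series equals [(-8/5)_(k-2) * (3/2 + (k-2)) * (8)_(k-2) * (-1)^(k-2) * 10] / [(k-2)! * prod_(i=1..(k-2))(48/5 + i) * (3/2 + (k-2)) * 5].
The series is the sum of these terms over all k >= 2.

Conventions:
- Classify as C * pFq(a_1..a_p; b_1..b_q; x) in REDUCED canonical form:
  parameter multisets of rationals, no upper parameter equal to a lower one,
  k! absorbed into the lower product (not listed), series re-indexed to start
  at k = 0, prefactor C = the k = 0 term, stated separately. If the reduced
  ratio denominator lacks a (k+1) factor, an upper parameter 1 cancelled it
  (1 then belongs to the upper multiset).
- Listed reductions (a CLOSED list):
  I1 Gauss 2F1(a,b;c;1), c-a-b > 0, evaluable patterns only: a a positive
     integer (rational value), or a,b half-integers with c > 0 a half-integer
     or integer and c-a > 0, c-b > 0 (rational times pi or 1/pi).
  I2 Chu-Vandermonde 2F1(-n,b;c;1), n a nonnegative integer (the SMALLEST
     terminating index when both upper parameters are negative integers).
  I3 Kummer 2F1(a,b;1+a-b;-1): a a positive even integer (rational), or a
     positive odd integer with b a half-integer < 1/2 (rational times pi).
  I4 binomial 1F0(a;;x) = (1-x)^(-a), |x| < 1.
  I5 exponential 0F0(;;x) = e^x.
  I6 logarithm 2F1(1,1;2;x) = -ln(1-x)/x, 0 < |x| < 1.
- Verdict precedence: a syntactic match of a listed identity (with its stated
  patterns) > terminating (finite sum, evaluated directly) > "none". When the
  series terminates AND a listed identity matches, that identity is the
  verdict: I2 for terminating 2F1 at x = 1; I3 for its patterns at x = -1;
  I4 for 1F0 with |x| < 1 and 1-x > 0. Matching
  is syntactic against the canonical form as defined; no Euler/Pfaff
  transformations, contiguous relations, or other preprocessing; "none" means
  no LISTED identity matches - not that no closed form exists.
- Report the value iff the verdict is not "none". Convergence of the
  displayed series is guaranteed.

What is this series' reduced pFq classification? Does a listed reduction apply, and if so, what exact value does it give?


Key observation: with t_0 = 2, the lower running product (prefactor 2) is a rising factorial.
Term ratio: r(k) = (-1) * (k-8/5) (k+8) / [(k+53/5) (k+1)] - rational in k, leading ratio (-1); with t_0 = 2, classification follows.

With C = 2: the canonical form is 2F1(-8/5, 8; 53/5; -1). Verdict: Kummer (I3) applies (x = -1; c = 53/5 equals 1+a-b for upper {-8/5, 8}: listed pattern). Hence: 107844/21875.


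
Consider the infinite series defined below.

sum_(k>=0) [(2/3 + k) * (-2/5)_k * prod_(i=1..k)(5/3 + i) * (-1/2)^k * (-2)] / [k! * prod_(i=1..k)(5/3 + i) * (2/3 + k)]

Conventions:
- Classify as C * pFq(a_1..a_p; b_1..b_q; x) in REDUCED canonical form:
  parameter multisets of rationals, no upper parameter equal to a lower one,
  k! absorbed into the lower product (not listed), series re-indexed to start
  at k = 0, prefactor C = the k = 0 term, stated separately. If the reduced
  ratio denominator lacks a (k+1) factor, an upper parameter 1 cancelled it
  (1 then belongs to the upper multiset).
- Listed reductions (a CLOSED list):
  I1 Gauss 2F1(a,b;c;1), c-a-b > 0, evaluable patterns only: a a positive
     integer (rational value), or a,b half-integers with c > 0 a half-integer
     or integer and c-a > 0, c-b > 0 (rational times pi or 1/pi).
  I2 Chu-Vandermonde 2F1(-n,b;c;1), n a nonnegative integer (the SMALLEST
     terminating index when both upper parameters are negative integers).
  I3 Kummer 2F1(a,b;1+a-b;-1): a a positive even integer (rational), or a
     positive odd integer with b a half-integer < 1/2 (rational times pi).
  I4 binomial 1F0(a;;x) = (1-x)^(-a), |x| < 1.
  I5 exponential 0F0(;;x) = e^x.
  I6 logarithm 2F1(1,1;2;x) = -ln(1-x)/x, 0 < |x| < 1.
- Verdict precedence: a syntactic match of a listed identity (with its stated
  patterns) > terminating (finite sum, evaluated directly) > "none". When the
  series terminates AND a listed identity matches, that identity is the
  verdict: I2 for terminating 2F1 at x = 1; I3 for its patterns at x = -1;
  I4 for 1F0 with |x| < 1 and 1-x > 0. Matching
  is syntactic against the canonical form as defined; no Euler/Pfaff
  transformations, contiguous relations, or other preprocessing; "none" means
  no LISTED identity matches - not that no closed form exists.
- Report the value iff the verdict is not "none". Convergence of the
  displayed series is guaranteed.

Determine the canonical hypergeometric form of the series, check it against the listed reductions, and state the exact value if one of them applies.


Canonical form: C = -2 times 1F0 with upper {-2/5}, lower {-}, x = -1/2. Verdict: binomial (I4) applies (the 1F0 binomial series: exponent 2/5, x = -1/2). Value: (-2) * (3/2)^(2/5).

Key observation: x = (-1/2) and the lower running product (C = -2) is a rising factorial.
Term ratio: r(k) = (-1/2) * (k-2/5) / [(k+1)] - rational; roots negated = parameters, x = (-1/2), C = -2.


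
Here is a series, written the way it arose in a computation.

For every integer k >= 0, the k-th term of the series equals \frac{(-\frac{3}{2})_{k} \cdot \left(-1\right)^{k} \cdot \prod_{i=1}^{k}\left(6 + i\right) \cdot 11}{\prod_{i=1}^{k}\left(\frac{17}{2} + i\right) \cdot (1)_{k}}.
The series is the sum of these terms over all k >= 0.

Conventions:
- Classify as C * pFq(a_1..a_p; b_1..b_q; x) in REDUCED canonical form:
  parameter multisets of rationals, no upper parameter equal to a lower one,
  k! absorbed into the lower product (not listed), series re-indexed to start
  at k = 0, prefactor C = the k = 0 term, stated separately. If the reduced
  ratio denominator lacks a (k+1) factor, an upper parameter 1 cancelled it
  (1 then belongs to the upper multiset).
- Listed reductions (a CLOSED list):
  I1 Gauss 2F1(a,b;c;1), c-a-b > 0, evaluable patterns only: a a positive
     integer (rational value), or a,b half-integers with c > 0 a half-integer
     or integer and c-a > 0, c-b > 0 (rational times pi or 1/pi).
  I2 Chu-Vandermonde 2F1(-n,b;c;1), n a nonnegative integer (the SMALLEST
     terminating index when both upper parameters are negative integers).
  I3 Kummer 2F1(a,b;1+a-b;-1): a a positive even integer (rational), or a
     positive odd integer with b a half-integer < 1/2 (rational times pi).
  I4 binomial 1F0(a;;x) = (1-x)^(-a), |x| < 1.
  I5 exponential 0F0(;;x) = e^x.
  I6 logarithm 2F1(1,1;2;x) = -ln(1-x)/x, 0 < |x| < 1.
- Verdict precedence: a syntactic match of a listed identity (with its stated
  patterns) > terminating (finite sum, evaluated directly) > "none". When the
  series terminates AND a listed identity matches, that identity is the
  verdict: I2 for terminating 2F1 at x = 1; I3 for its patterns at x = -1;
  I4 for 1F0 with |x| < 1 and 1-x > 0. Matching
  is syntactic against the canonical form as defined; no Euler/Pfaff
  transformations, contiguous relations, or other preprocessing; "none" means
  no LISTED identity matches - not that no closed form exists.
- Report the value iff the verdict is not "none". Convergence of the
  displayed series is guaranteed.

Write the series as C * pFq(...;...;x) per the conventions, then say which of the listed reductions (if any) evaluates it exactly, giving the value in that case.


x = -1 here; the reduced form reads 2F1, upper {-\frac{3}{2}, 7}, lower {\frac{19}{2}}, C = 11. Verdict (x = -1): Kummer's theorem (I3) applies (x = -1; c = \frac{19}{2} equals 1+a-b for upper {-\frac{3}{2}, 7}: listed pattern). Hence: \frac{8423415}{1048576} \cdot \pi.

First insight: from the first term 11: the lower running product (C = 11, x = -1) is a rising factorial.
Adjacent-term ratio: r(k) = -1 * (k-\frac{3}{2}) (k+7) / [(k+\frac{19}{2}) (k+1)] - rational in k. x = -1; t_0 = 11; negate the roots.


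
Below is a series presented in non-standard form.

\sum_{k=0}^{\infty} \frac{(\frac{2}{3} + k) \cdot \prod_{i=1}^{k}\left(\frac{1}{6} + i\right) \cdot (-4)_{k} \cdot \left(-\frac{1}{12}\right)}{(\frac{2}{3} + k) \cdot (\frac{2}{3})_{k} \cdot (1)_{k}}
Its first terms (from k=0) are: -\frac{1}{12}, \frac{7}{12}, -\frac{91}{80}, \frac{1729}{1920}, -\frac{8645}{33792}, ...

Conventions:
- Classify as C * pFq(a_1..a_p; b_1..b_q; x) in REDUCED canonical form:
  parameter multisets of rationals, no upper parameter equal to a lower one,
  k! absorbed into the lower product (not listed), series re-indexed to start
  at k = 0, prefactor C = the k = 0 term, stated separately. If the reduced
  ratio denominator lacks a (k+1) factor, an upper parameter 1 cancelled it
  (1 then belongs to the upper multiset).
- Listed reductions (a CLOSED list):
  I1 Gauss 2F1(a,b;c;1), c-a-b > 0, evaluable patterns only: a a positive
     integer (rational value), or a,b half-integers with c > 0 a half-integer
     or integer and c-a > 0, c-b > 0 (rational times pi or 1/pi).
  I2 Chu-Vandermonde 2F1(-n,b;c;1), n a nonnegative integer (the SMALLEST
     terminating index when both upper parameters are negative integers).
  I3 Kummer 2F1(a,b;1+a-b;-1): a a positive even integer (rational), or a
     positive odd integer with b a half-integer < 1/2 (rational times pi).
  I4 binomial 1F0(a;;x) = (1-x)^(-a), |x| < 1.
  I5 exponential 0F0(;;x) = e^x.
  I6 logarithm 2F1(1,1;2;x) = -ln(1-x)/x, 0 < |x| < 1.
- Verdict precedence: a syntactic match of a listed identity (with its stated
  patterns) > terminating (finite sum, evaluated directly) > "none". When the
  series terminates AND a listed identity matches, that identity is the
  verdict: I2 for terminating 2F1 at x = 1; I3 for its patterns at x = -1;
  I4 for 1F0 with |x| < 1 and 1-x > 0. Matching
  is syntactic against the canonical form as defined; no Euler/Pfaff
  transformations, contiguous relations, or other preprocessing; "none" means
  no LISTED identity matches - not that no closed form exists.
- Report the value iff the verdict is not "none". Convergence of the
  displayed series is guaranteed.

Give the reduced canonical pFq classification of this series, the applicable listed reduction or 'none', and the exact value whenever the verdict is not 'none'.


Reduced: x = 1, 2F1, upper = {-4, \frac{7}{6}}, lower = {\frac{2}{3}}, C = -\frac{1}{12}. Verdict: this is Chu-Vandermonde (I2) (terminating 2F1 at x = 1 with n = 4, b = 7/6, c = \frac{2}{3}). Exact value: \frac{81}{11264}.

Key step: t_0 = -\frac{1}{12} here, and (1)_k (prefactor -1/12) is k! itself.
Consecutive-term ratio: r(k) = 1 * (k-4) (k+\frac{7}{6}) / [(k+\frac{2}{3}) (k+1)] - rational in k, leading ratio 1; with t_0 = -\frac{1}{12}, classification follows.


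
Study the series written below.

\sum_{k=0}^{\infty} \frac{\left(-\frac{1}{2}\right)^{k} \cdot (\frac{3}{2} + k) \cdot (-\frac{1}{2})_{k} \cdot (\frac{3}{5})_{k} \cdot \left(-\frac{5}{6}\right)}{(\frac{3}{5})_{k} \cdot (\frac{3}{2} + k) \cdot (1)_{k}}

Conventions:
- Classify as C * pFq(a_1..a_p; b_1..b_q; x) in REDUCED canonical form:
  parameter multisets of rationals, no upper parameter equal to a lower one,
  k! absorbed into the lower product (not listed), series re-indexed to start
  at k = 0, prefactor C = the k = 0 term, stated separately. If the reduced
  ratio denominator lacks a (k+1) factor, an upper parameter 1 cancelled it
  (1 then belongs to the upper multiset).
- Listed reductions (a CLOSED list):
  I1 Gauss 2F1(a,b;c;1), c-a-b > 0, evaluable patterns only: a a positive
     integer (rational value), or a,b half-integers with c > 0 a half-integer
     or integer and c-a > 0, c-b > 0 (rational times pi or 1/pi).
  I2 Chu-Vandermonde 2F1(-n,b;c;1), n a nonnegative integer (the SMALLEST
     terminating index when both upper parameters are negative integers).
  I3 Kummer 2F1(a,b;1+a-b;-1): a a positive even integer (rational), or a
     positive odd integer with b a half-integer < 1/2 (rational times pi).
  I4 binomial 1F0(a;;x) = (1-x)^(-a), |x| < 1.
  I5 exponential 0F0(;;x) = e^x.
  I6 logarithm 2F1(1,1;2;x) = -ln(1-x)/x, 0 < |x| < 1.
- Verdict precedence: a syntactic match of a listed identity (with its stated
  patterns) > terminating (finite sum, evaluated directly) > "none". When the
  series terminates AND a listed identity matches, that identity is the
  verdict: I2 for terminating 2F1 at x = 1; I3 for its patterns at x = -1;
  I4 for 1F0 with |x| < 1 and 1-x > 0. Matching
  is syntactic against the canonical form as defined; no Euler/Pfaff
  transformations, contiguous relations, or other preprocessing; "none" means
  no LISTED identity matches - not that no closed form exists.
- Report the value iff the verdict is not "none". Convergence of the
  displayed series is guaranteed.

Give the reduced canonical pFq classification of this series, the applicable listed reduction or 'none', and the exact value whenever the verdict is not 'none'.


With C = -\frac{5}{6}: the canonical form is 1F0(-\frac{1}{2}; -; -\frac{1}{2}). Verdict: the I4 binomial reduction applies (the 1F0 binomial series: exponent 1/2, x = -\frac{1}{2}). Hence: \left(-\frac{5}{6}\right) \cdot \left(\frac{3}{2}\right)^{\frac{1}{2}}.

Key observation: t_0 = -\frac{5}{6} here, and (1)_k (prefactor -5/6) is k! itself.
Consecutive-term ratio: r(k) = -\frac{1}{2} * (k-\frac{1}{2}) / [(k+1)] ; factor over Q: parameters, x = -\frac{1}{2}, and C = -\frac{5}{6}.


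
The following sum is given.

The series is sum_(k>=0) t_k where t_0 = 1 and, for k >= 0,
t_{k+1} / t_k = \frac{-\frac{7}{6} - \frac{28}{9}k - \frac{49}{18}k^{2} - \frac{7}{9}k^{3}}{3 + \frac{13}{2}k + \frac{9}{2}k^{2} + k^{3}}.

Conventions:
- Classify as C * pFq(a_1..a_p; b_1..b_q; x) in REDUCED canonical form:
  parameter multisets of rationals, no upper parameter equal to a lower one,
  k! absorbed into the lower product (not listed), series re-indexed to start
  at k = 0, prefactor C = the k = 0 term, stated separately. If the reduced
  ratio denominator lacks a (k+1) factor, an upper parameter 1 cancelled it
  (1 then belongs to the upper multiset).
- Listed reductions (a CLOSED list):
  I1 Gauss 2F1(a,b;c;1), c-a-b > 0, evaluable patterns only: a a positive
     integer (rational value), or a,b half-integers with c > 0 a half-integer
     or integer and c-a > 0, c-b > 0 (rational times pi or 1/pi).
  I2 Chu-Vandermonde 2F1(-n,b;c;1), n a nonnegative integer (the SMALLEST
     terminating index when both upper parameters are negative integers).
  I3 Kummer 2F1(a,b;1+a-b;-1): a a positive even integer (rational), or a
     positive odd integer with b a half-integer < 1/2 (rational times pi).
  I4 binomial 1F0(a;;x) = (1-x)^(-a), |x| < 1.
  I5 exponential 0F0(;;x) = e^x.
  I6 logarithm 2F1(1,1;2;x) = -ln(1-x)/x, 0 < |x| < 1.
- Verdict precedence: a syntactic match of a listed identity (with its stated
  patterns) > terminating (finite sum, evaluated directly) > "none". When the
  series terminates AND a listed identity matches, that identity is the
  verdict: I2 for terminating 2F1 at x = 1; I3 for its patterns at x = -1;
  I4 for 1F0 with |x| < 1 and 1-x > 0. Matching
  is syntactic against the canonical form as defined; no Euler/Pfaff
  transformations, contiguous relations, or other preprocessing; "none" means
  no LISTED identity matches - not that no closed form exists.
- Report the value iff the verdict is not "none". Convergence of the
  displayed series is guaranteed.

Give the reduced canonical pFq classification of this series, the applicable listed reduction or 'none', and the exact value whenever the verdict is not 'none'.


x = -\frac{7}{9} here; the reduced form reads 2F1, upper {1, 1}, lower {2}, C = 1. Verdict: the I6 logarithm reduction applies (the logarithm: parameters (1,1;2), x = -\frac{7}{9}). Exact value: \frac{9}{7} \cdot \ln\left(\frac{16}{9}\right).

Key step: x = -\frac{7}{9} and the expanded ratio factors over Q; prefactor 1, roots give parameters.
Adjacent-term ratio: r(k) = -\frac{7}{9} * (k+1) (k+1) / [(k+2) (k+1)] - rational in k. x = -\frac{7}{9}; t_0 = 1; negate the roots.


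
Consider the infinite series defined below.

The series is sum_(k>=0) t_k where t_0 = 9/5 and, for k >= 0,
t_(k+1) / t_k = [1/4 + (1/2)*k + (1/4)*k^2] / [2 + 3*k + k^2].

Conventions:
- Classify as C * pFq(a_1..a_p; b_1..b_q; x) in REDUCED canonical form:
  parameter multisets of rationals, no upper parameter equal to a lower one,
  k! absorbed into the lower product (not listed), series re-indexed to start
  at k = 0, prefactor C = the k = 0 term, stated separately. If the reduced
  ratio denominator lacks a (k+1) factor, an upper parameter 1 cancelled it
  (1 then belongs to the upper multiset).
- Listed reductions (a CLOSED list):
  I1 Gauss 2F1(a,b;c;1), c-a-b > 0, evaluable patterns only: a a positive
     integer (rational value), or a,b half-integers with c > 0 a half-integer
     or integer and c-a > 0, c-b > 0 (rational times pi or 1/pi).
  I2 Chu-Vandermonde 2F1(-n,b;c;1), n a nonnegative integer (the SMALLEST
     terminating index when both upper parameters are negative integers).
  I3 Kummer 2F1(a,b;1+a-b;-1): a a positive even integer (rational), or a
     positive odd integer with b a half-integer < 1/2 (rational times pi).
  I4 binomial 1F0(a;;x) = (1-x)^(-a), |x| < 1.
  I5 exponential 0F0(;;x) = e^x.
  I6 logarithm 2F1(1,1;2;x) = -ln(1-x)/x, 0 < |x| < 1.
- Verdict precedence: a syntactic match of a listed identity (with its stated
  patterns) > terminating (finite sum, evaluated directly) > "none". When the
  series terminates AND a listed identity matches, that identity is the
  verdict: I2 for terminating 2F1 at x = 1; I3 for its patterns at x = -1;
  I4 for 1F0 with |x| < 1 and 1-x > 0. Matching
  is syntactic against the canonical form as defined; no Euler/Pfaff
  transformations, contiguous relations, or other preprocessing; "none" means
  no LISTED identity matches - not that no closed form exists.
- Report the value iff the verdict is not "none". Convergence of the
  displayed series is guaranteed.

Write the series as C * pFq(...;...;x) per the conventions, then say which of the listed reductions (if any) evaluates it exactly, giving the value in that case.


At argument 1/4: a 2F1 with upper {1, 1}, lower {2}, scaled by C = 9/5. Verdict: the logarithmic series (I6) matches (the logarithm: parameters (1,1;2), x = 1/4). Hence: (-36/5) * ln(3/4).

Key step: t_0 being 9/5, roots of the ratio polynomials (prefactor 9/5) are the negated parameters.
Consecutive-term ratio: r(k) = (1/4) * (k+1) (k+1) / [(k+2) (k+1)] - rational; roots negated = parameters, x = (1/4), C = 9/5.


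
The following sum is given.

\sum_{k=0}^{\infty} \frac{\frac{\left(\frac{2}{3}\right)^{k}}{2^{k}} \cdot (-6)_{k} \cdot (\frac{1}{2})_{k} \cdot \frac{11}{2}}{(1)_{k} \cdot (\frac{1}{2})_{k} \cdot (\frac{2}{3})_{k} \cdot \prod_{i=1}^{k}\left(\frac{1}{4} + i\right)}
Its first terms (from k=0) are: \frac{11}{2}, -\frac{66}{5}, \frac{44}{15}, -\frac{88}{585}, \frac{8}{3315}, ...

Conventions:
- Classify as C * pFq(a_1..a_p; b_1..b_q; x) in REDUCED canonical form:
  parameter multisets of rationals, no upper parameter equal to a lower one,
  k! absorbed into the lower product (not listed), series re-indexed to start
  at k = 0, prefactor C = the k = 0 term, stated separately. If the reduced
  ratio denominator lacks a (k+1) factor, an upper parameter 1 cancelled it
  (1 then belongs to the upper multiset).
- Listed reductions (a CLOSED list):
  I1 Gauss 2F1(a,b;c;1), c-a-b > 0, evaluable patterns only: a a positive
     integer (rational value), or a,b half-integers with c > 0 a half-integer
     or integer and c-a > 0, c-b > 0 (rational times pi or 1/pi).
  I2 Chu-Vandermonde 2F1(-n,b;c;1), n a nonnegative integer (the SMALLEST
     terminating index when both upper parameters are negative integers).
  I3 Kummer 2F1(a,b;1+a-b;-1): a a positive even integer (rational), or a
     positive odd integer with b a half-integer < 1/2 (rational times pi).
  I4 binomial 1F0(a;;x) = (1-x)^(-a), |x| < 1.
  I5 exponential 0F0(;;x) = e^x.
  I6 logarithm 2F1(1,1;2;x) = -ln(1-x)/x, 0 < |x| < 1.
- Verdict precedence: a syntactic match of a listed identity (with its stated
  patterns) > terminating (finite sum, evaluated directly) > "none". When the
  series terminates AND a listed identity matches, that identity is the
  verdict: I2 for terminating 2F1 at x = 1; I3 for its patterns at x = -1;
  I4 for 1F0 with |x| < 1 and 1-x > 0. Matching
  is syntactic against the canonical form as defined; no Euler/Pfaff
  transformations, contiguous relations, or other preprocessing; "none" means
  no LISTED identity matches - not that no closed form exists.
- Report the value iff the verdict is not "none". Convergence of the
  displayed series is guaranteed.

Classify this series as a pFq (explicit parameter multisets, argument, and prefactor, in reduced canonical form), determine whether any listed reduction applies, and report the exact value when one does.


This is \frac{11}{2} * 1F2(-6; \frac{2}{3}, \frac{5}{4}; \frac{1}{3}) in reduced canonical form. Verdict: terminating. With -6 upstairs the series is a 7-term polynomial sum; evaluated term by term. Its exact value is -\frac{30535674847}{6213138750}.

Structural cue: with t_0 = \frac{11}{2}, the parameter 1/2 appears in both the upper and lower lists and cancels.
Step ratio: r(k) = \frac{1}{3} * (k-6) / [(k+\frac{2}{3}) (k+\frac{5}{4}) (k+1)] ; factor over Q: parameters, x = \frac{1}{3}, and C = \frac{11}{2}.


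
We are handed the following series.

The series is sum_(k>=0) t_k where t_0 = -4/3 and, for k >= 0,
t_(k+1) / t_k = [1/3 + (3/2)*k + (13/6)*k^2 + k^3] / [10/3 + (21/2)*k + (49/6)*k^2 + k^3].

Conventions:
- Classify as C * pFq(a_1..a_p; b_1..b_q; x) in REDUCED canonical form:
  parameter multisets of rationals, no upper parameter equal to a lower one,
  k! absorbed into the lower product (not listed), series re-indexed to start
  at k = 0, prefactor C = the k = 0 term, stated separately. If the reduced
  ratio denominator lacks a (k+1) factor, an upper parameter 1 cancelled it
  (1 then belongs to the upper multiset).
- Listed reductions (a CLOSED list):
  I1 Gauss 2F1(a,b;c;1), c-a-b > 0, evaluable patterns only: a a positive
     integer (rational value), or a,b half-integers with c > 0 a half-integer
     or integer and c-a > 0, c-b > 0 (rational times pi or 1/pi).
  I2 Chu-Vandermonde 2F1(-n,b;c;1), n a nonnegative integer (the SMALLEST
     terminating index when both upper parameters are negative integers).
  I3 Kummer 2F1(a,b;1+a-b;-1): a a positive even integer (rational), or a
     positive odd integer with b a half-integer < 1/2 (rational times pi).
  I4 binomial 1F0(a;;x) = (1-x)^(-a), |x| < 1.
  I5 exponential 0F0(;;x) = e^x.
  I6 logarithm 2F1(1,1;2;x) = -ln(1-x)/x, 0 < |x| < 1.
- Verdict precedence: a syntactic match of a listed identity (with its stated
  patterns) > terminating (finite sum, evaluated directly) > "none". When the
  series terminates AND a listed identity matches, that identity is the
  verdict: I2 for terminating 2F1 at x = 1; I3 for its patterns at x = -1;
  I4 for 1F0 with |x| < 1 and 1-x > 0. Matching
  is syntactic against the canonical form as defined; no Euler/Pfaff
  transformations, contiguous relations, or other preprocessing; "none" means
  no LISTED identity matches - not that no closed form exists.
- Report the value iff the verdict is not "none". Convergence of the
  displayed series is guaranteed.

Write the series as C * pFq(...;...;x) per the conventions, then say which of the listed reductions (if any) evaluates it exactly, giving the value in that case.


The series (x = 1) is 2F1: upper {2/3, 1}, lower {20/3}, prefactor -4/3. Verdict: Gauss (I1, integer-parameter pattern) applies (x = 1: the Gamma ratio telescopes since c-a-b = 5 > 0 and a = 1 in Z>0). Exact value: -68/45.

Key observation: x = 1 and cancel k + 1/2 from the displayed ratio first; then C = -4/3, x = 1.
Term ratio: r(k) = 1 * (k+2/3) (k+1) / [(k+20/3) (k+1)] - rational in k, leading ratio 1; with t_0 = -4/3, classification follows.


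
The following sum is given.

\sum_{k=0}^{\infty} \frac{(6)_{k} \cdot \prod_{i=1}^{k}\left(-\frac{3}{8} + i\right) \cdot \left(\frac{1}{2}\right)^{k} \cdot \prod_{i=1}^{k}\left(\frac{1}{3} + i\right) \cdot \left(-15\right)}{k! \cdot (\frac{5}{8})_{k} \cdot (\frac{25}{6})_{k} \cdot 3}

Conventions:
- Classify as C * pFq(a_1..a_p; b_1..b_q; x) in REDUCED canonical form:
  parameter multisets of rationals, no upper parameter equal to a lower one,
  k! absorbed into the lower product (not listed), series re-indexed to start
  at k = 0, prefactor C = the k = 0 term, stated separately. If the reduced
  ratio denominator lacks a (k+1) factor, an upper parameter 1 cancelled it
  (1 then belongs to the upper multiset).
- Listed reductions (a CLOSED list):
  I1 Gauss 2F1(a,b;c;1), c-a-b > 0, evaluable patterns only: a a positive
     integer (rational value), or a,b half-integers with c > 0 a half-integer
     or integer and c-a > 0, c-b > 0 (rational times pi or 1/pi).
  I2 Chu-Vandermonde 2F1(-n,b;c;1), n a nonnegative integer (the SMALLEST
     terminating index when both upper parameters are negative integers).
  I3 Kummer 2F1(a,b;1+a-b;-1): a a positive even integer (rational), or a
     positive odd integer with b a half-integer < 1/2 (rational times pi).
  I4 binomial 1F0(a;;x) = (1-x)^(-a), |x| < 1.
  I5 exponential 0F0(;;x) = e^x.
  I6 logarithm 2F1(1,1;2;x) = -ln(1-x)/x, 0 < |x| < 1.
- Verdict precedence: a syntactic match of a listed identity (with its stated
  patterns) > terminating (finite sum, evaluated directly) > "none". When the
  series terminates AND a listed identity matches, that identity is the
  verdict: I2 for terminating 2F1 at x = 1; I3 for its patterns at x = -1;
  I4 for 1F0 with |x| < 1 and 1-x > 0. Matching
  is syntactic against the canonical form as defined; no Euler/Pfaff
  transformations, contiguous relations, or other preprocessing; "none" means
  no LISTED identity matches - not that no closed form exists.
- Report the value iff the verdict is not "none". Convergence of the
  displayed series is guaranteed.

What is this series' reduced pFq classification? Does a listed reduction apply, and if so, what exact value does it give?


Canonical form: C = -5 times 2F1 with upper {\frac{4}{3}, 6}, lower {\frac{25}{6}}, x = \frac{1}{2}. Verdict: none. Every listed pattern misses the 2F1 form at \frac{1}{2}, upper {\frac{4}{3}, 6}.

The tell: x = \frac{1}{2} and the running product (C = -5, x = 1/2) telescopes to a rising factorial.
Consecutive-term ratio: r(k) = \frac{1}{2} * (k+\frac{4}{3}) (k+6) / [(k+\frac{25}{6}) (k+1)] - rational in k. x = \frac{1}{2}; t_0 = -5; negate the roots.


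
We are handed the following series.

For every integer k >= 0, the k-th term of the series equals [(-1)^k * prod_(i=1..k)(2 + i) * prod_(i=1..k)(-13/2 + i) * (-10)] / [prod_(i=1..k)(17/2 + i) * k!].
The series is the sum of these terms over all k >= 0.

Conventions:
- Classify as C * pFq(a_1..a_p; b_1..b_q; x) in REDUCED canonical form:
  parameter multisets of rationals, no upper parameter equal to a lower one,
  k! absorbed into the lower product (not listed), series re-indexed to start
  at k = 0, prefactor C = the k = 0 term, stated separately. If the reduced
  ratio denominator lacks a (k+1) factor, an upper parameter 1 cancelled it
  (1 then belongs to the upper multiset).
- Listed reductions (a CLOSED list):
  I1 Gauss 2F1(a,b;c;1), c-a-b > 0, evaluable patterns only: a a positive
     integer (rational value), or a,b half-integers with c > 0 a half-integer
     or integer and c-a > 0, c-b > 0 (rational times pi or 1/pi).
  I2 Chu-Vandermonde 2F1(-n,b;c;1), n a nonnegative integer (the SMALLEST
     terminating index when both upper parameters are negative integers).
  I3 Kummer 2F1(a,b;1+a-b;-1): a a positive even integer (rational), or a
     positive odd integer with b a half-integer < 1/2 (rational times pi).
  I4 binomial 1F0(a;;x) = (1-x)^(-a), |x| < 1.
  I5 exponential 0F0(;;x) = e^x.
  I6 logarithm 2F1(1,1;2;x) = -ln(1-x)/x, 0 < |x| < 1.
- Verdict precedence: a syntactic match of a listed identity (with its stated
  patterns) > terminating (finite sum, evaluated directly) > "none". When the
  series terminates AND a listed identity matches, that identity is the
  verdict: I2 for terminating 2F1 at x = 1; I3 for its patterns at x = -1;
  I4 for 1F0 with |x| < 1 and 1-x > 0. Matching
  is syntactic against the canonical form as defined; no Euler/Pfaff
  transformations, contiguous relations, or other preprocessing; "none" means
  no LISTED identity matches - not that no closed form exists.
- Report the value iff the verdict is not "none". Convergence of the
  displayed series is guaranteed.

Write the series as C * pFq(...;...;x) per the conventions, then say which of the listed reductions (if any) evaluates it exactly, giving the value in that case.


The series (x = -1) is 2F1: upper {-11/2, 3}, lower {19/2}, prefactor -10. Verdict: this is the Kummer evaluation I3 (x = -1; c = 19/2 equals 1+a-b for upper {-11/2, 3}: listed pattern). Sum: (-546975/32768) * pi.

First insight: t_0 being -10, the lower running product (C = -10) is a rising factorial.
Ratio: r(k) = (-1) * (k-11/2) (k+3) / [(k+19/2) (k+1)] - poly over poly, x = (-1) from leading terms; C = -10 at k = 0.
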